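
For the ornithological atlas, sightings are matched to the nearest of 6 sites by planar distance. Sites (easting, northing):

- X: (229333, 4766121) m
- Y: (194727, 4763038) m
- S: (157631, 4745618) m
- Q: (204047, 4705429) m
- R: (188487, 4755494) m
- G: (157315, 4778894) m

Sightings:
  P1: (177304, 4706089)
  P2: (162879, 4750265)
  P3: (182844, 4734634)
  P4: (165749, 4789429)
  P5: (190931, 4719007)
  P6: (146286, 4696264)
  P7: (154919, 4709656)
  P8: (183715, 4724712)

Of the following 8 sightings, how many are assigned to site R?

P1 → Q
P2 → S
P3 → R
P4 → G
P5 → Q
P6 → S
P7 → S
P8 → Q
1 of the 8 goes to R.

1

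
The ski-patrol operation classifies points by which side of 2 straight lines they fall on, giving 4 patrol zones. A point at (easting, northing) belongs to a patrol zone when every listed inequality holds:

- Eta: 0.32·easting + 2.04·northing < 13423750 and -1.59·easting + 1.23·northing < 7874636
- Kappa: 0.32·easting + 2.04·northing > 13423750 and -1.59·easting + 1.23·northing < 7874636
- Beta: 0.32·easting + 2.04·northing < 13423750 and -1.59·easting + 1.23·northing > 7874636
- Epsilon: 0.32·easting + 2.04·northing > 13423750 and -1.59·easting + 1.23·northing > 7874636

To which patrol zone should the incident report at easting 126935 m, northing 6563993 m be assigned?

Kappa

0.32·126935 + 2.04·6563993 = 13431164.920, which is > 13423750
-1.59·126935 + 1.23·6563993 = 7871884.740, which is < 7874636
This sign pattern matches Kappa.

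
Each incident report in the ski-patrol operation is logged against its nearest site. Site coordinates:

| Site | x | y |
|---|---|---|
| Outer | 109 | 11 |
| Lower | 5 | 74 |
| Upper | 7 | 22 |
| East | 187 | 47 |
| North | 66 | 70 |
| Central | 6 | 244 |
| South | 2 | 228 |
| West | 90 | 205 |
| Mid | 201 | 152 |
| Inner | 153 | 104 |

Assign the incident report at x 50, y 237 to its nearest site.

Central

Squared distances to each site:
Outer: 54557.000; Lower: 28594.000; Upper: 48074.000; East: 54869.000; North: 28145.000; Central: 1985.000; South: 2385.000; West: 2624.000; Mid: 30026.000; Inner: 28298.000.
Minimum at Central.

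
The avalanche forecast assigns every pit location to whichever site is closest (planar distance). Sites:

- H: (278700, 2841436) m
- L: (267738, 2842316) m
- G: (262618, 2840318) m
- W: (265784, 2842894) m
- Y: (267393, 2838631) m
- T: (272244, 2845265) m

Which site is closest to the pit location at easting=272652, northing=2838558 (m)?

Y

Squared distances to each site:
H: 44861188.000; L: 38269960.000; G: 103778756.000; W: 65970320.000; Y: 27662410.000; T: 45150313.000.
Minimum at Y.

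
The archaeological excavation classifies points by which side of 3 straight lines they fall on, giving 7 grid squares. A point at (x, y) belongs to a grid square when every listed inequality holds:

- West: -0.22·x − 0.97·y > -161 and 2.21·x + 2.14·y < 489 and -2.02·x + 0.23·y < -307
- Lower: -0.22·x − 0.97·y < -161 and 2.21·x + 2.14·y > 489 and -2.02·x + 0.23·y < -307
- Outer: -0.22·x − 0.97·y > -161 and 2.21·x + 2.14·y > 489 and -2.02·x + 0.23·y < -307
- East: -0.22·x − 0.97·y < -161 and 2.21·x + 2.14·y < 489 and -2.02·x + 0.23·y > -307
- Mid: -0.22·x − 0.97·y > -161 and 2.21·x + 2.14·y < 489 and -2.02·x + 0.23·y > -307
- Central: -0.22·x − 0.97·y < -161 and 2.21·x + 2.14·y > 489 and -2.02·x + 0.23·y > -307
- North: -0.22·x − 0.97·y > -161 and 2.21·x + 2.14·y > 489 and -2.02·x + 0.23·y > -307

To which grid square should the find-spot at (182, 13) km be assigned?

West

-0.22·182 − 0.97·13 = -52.650, which is > -161
2.21·182 + 2.14·13 = 430.040, which is < 489
-2.02·182 + 0.23·13 = -364.650, which is < -307
This sign pattern matches West.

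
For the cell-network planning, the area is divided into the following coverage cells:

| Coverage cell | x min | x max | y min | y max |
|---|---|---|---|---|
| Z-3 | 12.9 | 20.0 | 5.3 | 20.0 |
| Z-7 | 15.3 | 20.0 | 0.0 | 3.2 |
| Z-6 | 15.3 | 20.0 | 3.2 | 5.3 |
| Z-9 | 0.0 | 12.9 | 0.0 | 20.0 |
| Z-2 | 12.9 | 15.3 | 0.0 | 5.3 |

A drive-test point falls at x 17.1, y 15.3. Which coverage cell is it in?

The point has x = 17.1 and y = 15.3.
Only Z-3 satisfies 12.9 ≤ x ≤ 20.0 and 5.3 ≤ y ≤ 20.0.

Z-3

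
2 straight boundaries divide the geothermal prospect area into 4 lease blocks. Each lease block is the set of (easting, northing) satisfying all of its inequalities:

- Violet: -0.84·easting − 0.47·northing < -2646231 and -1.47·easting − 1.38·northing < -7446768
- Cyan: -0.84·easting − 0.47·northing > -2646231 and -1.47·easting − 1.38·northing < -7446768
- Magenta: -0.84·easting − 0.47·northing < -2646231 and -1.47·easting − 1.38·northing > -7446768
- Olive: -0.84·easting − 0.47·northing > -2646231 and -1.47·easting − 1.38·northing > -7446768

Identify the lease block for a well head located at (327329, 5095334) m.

Violet

-0.84·327329 − 0.47·5095334 = -2669763.340, which is < -2646231
-1.47·327329 − 1.38·5095334 = -7512734.550, which is < -7446768
This sign pattern matches Violet.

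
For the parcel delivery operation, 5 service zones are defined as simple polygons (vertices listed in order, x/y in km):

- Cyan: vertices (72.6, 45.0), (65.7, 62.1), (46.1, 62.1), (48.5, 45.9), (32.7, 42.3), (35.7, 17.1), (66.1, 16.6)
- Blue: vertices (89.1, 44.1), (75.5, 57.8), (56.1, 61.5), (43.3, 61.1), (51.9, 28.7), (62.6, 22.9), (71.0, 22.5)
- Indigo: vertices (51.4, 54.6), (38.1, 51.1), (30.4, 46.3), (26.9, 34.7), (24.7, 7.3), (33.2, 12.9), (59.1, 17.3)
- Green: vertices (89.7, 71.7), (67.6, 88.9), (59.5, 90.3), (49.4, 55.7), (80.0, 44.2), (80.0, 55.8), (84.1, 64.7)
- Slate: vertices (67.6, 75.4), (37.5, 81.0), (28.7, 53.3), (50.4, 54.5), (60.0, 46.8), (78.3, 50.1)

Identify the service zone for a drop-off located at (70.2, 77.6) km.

Green

Cast a ray rightward from (70.2, 77.6). For each polygon, the edges (by vertex number in listed order) whose endpoints lie on opposite sides of y = 77.6, where each meets that height, and whether that is right or left of the point:
Cyan: no edge straddles that height → 0 crossings.
Blue: no edge straddles that height → 0 crossings.
Indigo: no edge straddles that height → 0 crossings.
Green: 1–2 at x≈82.12 (right), 3–4 at x≈55.79 (left) → 1 crossing.
Slate: 1–2 at x≈55.78 (left), 2–3 at x≈36.42 (left) → 0 crossings.
Only Green has an odd count, so the point is inside Green.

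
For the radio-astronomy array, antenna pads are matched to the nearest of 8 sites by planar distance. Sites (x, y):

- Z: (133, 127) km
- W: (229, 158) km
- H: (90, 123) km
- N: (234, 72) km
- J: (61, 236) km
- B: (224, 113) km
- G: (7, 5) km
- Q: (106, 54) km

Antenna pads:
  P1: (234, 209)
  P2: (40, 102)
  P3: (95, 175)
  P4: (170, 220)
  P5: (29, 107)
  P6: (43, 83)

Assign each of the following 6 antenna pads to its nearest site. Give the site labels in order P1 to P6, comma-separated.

P1 → W (d²=2626.00)
P2 → H (d²=2941.00)
P3 → H (d²=2729.00)
P4 → W (d²=7325.00)
P5 → H (d²=3977.00)
P6 → H (d²=3809.00)

W, H, H, W, H, H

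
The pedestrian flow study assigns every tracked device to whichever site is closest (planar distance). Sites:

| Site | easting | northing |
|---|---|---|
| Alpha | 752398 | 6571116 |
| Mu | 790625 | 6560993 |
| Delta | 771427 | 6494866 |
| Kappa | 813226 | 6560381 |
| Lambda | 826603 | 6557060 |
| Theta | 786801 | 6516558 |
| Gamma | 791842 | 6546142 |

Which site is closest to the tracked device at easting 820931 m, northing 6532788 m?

Lambda

Squared distances to each site:
Alpha: 6165807673.000; Mu: 1713975661.000; Delta: 3888724100.000; Kappa: 820740674.000; Lambda: 621301568.000; Theta: 1428269800.000; Gamma: 1024499237.000.
Minimum at Lambda.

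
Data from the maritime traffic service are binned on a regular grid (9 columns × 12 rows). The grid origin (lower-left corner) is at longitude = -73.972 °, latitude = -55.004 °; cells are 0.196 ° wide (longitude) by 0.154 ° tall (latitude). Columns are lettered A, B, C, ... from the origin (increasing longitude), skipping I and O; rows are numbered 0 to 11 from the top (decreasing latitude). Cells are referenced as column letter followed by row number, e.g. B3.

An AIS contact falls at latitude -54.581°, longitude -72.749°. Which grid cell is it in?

G9

Column index: ⌊(-72.749 − -73.972) / 0.196⌋ = ⌊6.240⌋ = 6 → column G
Row offset from origin: ⌊(-54.581 − -55.004) / 0.154⌋ = ⌊2.747⌋ = 2 → row 9 (counted from top)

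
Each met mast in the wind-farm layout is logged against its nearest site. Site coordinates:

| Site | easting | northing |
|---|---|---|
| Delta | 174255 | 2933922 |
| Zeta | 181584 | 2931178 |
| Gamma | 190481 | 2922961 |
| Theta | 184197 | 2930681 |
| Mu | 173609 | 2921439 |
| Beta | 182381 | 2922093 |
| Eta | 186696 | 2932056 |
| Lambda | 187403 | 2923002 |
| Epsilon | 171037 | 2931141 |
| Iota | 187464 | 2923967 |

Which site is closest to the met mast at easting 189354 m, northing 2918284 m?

Gamma

Squared distances to each site:
Delta: 472526845.000; Zeta: 226628136.000; Gamma: 23144458.000; Theta: 180280258.000; Mu: 257859050.000; Beta: 63131210.000; Eta: 196732948.000; Lambda: 26065925.000; Epsilon: 500814938.000; Iota: 35868589.000.
Minimum at Gamma.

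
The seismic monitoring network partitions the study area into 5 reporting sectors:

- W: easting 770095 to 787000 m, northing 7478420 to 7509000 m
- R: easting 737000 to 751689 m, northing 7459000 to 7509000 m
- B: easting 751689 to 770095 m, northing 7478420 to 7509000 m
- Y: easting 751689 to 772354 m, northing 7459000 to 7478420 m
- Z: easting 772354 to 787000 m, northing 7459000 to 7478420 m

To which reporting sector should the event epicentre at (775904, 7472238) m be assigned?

Z

The point has easting = 775904 and northing = 7472238.
Only Z satisfies 772354 ≤ easting ≤ 787000 and 7459000 ≤ northing ≤ 7478420.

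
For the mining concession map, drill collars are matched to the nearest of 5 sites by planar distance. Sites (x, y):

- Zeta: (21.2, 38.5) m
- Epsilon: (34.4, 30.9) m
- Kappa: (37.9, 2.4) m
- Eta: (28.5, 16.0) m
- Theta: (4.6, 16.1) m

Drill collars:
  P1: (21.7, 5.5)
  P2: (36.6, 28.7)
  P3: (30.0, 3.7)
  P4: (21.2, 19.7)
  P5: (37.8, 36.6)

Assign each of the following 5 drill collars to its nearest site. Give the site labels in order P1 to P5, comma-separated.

P1 → Eta (d²=156.49)
P2 → Epsilon (d²=9.68)
P3 → Kappa (d²=64.10)
P4 → Eta (d²=66.98)
P5 → Epsilon (d²=44.05)

Eta, Epsilon, Kappa, Eta, Epsilon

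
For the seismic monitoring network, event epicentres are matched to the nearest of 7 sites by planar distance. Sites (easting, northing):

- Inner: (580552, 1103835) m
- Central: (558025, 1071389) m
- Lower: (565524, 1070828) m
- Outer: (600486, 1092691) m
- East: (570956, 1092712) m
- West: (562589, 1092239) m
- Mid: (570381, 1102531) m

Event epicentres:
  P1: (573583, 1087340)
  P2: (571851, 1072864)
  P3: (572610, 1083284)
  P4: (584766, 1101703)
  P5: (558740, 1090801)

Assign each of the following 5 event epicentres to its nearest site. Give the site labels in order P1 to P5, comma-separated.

East, Lower, East, Inner, West

P1 → East (d²=35759513.00)
P2 → Lower (d²=44176225.00)
P3 → East (d²=91622900.00)
P4 → Inner (d²=22303220.00)
P5 → West (d²=16882645.00)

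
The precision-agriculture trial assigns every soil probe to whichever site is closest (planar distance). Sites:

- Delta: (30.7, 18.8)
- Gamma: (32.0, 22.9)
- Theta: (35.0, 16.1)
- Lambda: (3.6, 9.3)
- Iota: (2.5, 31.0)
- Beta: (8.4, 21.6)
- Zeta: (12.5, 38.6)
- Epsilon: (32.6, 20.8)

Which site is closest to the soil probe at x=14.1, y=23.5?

Squared distances to each site:
Delta: 297.650; Gamma: 320.770; Theta: 491.570; Lambda: 311.890; Iota: 190.810; Beta: 36.100; Zeta: 230.570; Epsilon: 349.540.
Minimum at Beta.

Beta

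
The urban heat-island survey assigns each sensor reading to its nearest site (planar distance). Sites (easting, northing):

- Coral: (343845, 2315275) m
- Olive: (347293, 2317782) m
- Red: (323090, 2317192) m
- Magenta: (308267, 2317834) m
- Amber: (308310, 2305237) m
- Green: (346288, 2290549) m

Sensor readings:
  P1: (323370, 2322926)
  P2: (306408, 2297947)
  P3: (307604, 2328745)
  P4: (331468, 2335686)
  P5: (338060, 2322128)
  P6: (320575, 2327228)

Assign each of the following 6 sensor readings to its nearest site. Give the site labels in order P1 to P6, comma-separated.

Red, Amber, Magenta, Red, Coral, Red

P1 → Red (d²=32957156.00)
P2 → Amber (d²=56761704.00)
P3 → Magenta (d²=119489490.00)
P4 → Red (d²=412218920.00)
P5 → Coral (d²=80429834.00)
P6 → Red (d²=107046521.00)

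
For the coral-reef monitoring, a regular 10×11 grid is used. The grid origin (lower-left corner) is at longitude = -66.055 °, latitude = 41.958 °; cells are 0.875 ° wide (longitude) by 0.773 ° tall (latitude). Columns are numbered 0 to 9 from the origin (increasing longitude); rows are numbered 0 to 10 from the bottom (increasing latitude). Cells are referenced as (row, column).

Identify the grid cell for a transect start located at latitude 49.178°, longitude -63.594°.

Column index: ⌊(-63.594 − -66.055) / 0.875⌋ = ⌊2.813⌋ = 2
Row offset from origin: ⌊(49.178 − 41.958) / 0.773⌋ = ⌊9.340⌋ = 9 → row 9

(9, 2)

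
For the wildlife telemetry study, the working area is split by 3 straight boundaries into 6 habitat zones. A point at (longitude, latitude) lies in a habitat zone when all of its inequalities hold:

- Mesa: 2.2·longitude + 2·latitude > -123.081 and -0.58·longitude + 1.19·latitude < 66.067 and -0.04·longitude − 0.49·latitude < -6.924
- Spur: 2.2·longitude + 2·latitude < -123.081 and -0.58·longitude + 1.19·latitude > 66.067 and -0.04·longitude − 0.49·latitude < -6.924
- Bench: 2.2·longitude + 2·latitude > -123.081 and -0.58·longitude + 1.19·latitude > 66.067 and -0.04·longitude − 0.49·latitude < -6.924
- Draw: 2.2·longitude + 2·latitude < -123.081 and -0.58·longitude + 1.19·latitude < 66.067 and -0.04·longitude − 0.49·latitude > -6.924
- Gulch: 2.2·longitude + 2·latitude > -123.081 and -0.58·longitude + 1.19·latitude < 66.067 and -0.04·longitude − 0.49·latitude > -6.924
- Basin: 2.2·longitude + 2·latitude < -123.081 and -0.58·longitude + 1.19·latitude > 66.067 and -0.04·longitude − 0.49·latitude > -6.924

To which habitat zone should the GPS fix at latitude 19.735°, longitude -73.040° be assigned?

2.2·-73.040 + 2·19.735 = -121.218, which is > -123.081
-0.58·-73.040 + 1.19·19.735 = 65.848, which is < 66.067
-0.04·-73.040 − 0.49·19.735 = -6.749, which is > -6.924
This sign pattern matches Gulch.

Gulch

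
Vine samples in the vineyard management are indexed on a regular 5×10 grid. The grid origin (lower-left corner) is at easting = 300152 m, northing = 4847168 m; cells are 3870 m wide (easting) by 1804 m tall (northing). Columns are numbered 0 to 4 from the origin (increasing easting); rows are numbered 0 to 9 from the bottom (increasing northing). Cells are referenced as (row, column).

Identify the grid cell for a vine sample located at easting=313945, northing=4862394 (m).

Column index: ⌊(313945 − 300152) / 3870⌋ = ⌊3.564⌋ = 3
Row offset from origin: ⌊(4862394 − 4847168) / 1804⌋ = ⌊8.440⌋ = 8 → row 8

(8, 3)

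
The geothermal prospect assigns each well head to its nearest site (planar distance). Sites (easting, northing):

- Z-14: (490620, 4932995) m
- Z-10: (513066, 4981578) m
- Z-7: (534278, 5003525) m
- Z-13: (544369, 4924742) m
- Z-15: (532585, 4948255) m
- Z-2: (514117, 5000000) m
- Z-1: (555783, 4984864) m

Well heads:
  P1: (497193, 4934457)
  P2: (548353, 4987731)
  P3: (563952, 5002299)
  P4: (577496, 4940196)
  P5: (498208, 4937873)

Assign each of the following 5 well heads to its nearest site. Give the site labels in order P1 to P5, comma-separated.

Z-14, Z-1, Z-1, Z-13, Z-14

P1 → Z-14 (d²=45341773.00)
P2 → Z-1 (d²=63424589.00)
P3 → Z-1 (d²=370711786.00)
P4 → Z-13 (d²=1336224245.00)
P5 → Z-14 (d²=81372628.00)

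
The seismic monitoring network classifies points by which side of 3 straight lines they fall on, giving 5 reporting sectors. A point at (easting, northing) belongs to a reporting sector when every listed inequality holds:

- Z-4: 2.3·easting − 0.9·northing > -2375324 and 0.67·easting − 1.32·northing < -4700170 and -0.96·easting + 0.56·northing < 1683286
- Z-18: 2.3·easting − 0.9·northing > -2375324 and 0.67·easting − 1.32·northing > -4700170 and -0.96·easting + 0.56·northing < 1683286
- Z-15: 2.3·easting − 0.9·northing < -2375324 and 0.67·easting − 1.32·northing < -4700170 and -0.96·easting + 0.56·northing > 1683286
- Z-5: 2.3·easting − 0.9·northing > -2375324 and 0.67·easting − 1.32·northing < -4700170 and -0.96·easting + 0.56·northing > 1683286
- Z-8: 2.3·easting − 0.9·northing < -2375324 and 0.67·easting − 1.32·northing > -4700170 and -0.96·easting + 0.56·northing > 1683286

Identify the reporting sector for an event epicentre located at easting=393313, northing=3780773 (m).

Z-15

2.3·393313 − 0.9·3780773 = -2498075.800, which is < -2375324
0.67·393313 − 1.32·3780773 = -4727100.650, which is < -4700170
-0.96·393313 + 0.56·3780773 = 1739652.400, which is > 1683286
This sign pattern matches Z-15.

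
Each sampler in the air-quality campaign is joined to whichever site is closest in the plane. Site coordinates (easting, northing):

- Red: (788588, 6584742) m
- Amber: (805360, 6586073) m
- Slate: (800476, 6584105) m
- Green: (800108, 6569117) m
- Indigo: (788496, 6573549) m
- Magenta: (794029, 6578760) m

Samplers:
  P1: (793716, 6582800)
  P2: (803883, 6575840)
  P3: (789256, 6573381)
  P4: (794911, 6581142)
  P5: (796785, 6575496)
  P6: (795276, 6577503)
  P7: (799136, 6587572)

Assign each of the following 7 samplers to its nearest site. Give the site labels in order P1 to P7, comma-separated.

P1 → Magenta (d²=16419569.00)
P2 → Green (d²=59449354.00)
P3 → Indigo (d²=605824.00)
P4 → Magenta (d²=6451848.00)
P5 → Magenta (d²=18249232.00)
P6 → Magenta (d²=3135058.00)
P7 → Slate (d²=13815689.00)

Magenta, Green, Indigo, Magenta, Magenta, Magenta, Slate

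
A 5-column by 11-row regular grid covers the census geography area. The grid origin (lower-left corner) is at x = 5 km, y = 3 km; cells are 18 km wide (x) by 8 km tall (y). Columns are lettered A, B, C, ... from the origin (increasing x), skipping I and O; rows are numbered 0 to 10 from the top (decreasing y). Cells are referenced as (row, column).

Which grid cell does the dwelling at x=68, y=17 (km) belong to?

Column index: ⌊(68 − 5) / 18⌋ = ⌊3.500⌋ = 3 → column D
Row offset from origin: ⌊(17 − 3) / 8⌋ = ⌊1.750⌋ = 1 → row 9 (counted from top)

(9, D)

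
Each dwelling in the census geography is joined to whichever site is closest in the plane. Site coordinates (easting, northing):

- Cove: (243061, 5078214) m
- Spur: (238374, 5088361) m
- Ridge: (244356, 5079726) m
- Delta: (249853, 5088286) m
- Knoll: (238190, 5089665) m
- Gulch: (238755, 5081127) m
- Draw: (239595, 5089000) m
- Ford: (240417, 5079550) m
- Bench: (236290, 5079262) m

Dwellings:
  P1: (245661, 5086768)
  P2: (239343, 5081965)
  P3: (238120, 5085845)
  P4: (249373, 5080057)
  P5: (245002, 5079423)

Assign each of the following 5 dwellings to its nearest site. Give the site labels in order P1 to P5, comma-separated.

P1 → Delta (d²=19877188.00)
P2 → Gulch (d²=1047988.00)
P3 → Spur (d²=6394772.00)
P4 → Ridge (d²=25279850.00)
P5 → Ridge (d²=509125.00)

Delta, Gulch, Spur, Ridge, Ridge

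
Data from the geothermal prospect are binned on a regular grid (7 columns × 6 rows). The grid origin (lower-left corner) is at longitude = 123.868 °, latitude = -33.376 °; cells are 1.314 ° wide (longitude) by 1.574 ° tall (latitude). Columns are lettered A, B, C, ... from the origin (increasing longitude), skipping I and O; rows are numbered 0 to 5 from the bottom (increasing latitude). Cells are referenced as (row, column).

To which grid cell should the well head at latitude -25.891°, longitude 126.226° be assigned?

Column index: ⌊(126.226 − 123.868) / 1.314⌋ = ⌊1.795⌋ = 1 → column B
Row offset from origin: ⌊(-25.891 − -33.376) / 1.574⌋ = ⌊4.755⌋ = 4 → row 4

(4, B)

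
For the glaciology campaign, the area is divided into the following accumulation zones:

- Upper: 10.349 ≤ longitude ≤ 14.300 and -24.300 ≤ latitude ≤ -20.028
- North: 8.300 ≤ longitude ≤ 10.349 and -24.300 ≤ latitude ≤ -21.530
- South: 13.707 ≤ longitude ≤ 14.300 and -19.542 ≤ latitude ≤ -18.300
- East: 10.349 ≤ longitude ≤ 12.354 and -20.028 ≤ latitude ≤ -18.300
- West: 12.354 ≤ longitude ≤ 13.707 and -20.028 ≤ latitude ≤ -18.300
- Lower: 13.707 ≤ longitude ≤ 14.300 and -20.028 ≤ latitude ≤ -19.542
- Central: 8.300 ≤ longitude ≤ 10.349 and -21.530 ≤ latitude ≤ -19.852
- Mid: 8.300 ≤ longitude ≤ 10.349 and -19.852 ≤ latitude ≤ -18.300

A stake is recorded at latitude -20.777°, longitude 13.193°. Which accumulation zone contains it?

Upper

The point has longitude = 13.193 and latitude = -20.777.
Only Upper satisfies 10.349 ≤ longitude ≤ 14.300 and -24.300 ≤ latitude ≤ -20.028.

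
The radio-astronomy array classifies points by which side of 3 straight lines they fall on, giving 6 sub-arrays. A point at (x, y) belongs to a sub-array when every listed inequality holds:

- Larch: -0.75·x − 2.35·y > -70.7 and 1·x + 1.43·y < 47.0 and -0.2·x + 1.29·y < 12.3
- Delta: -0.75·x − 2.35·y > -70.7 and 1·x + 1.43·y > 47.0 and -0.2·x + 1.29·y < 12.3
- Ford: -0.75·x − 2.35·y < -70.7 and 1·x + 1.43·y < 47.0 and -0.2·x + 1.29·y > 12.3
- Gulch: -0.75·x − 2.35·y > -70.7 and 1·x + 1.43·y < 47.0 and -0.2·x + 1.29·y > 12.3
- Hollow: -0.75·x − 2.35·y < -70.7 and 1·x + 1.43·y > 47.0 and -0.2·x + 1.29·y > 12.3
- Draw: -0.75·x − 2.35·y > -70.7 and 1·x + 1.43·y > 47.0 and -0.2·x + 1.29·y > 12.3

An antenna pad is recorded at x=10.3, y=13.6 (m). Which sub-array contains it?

Gulch

-0.75·10.3 − 2.35·13.6 = -39.685, which is > -70.7
1·10.3 + 1.43·13.6 = 29.748, which is < 47.0
-0.2·10.3 + 1.29·13.6 = 15.484, which is > 12.3
This sign pattern matches Gulch.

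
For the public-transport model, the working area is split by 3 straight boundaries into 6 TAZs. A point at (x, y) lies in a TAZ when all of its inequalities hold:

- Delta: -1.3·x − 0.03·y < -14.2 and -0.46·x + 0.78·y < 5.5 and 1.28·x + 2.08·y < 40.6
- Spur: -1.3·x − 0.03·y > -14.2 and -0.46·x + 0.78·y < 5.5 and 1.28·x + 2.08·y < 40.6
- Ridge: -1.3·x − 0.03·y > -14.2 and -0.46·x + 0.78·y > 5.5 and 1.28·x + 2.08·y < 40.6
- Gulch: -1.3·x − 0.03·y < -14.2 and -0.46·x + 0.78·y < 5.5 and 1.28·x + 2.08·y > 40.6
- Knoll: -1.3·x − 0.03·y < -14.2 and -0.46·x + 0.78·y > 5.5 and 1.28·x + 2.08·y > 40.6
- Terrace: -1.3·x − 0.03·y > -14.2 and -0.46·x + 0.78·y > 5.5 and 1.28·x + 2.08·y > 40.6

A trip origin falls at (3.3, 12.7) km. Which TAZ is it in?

Ridge

-1.3·3.3 − 0.03·12.7 = -4.671, which is > -14.2
-0.46·3.3 + 0.78·12.7 = 8.388, which is > 5.5
1.28·3.3 + 2.08·12.7 = 30.640, which is < 40.6
This sign pattern matches Ridge.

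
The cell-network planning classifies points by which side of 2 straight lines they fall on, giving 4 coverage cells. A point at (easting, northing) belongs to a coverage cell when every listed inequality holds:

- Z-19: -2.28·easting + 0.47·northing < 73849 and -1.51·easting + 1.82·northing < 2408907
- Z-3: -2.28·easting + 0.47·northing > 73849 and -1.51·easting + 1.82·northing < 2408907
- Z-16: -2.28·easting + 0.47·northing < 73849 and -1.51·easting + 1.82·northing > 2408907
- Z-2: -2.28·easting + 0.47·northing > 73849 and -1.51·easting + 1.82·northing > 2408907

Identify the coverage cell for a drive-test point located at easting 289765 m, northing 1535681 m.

-2.28·289765 + 0.47·1535681 = 61105.870, which is < 73849
-1.51·289765 + 1.82·1535681 = 2357394.270, which is < 2408907
This sign pattern matches Z-19.

Z-19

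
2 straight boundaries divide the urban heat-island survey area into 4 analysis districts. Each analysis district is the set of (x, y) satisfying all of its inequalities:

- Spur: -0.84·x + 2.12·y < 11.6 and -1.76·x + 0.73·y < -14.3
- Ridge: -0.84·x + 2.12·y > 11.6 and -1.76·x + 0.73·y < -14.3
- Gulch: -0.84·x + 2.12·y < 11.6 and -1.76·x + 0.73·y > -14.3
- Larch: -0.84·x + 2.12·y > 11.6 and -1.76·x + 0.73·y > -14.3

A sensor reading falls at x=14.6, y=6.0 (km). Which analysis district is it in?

Spur

-0.84·14.6 + 2.12·6.0 = 0.456, which is < 11.6
-1.76·14.6 + 0.73·6.0 = -21.316, which is < -14.3
This sign pattern matches Spur.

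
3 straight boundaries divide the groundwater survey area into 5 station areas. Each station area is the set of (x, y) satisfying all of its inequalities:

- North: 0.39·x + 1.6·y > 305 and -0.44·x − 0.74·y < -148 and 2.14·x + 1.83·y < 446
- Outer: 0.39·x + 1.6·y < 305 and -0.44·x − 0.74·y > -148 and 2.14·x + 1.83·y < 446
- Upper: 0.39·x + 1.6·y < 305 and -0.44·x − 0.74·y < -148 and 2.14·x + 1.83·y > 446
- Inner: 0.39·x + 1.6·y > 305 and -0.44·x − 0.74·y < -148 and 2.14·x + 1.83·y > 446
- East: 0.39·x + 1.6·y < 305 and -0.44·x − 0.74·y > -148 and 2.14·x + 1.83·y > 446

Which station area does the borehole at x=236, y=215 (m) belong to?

0.39·236 + 1.6·215 = 436.040, which is > 305
-0.44·236 − 0.74·215 = -262.940, which is < -148
2.14·236 + 1.83·215 = 898.490, which is > 446
This sign pattern matches Inner.

Inner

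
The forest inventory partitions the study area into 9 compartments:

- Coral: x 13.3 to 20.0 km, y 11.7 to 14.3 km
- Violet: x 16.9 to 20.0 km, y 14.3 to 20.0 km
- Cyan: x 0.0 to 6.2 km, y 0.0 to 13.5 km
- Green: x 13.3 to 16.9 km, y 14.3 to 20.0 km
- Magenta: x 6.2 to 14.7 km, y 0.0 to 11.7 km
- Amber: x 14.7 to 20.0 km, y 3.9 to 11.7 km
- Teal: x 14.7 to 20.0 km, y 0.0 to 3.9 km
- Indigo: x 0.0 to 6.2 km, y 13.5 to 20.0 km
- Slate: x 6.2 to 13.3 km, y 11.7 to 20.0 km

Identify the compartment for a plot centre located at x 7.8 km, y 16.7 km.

The point has x = 7.8 and y = 16.7.
Only Slate satisfies 6.2 ≤ x ≤ 13.3 and 11.7 ≤ y ≤ 20.0.

Slate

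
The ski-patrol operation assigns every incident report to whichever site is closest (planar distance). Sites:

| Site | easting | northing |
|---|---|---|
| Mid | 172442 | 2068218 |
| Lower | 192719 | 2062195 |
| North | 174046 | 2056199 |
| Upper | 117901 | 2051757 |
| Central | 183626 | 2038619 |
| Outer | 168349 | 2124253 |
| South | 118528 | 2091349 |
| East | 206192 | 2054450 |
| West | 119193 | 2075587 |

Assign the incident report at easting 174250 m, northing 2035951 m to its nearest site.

Central

Squared distances to each site:
Mid: 1044428153.000; Lower: 1029851497.000; North: 410023120.000; Upper: 3425039437.000; Central: 95027600.000; Outer: 7832065005.000; South: 6173879688.000; East: 1362504365.000; West: 4602285745.000.
Minimum at Central.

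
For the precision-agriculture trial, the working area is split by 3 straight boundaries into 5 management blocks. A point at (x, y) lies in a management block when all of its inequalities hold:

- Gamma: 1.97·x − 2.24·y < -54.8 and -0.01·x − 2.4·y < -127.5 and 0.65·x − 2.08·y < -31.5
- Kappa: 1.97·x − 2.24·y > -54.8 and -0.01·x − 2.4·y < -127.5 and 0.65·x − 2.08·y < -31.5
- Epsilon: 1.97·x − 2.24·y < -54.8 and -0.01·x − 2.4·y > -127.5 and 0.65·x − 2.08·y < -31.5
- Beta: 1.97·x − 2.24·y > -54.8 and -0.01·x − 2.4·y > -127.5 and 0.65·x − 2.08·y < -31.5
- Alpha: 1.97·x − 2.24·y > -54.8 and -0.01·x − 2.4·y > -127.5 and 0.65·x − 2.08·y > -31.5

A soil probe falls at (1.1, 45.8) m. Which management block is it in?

Epsilon

1.97·1.1 − 2.24·45.8 = -100.425, which is < -54.8
-0.01·1.1 − 2.4·45.8 = -109.931, which is > -127.5
0.65·1.1 − 2.08·45.8 = -94.549, which is < -31.5
This sign pattern matches Epsilon.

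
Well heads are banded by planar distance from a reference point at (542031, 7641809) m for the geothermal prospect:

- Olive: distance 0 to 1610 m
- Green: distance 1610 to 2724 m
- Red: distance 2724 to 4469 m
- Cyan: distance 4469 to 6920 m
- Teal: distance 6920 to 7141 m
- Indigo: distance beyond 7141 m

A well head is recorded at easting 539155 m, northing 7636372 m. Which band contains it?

Cyan

Distance = √((539155−542031)² + (7636372−7641809)²) = √(8271376.000 + 29560969.000) = 6150.800 m.
4469 ≤ 6150.800 < 6920 → Cyan.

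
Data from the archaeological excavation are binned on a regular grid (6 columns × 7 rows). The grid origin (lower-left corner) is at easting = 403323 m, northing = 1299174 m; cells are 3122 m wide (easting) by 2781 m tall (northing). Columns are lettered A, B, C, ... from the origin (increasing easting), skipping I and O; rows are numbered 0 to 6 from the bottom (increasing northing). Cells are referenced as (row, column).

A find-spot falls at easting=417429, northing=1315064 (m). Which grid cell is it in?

Column index: ⌊(417429 − 403323) / 3122⌋ = ⌊4.518⌋ = 4 → column E
Row offset from origin: ⌊(1315064 − 1299174) / 2781⌋ = ⌊5.714⌋ = 5 → row 5

(5, E)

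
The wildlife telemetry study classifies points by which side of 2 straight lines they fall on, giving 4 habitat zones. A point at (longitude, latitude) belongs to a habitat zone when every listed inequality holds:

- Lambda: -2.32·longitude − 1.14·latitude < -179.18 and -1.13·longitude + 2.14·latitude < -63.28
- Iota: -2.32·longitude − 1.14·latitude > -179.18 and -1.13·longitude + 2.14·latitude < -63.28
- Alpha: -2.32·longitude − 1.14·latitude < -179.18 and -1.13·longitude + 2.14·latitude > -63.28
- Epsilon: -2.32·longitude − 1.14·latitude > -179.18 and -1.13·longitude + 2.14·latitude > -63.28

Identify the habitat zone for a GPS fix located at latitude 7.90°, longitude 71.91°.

Iota

-2.32·71.91 − 1.14·7.90 = -175.837, which is > -179.18
-1.13·71.91 + 2.14·7.90 = -64.352, which is < -63.28
This sign pattern matches Iota.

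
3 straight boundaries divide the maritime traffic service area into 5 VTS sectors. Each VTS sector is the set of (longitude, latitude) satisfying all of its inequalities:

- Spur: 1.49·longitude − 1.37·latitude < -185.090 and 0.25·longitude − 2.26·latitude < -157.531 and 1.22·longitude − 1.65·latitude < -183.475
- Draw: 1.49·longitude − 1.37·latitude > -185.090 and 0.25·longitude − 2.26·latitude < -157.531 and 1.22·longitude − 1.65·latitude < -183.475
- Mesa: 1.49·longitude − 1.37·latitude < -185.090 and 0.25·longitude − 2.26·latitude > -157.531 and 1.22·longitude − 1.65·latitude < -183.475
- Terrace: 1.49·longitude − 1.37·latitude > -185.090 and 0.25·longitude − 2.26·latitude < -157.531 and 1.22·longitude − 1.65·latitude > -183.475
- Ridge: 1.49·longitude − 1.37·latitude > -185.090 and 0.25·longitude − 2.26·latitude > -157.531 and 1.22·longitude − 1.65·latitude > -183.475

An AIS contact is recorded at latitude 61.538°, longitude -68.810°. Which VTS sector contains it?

Mesa

1.49·-68.810 − 1.37·61.538 = -186.834, which is < -185.090
0.25·-68.810 − 2.26·61.538 = -156.278, which is > -157.531
1.22·-68.810 − 1.65·61.538 = -185.486, which is < -183.475
This sign pattern matches Mesa.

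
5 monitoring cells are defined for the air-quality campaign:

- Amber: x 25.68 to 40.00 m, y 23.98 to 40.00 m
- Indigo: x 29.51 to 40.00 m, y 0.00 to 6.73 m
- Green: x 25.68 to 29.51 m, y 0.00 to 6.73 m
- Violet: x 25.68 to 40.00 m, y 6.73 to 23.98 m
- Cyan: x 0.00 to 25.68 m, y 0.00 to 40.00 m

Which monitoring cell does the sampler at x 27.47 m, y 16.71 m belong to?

The point has x = 27.47 and y = 16.71.
Only Violet satisfies 25.68 ≤ x ≤ 40.00 and 6.73 ≤ y ≤ 23.98.

Violet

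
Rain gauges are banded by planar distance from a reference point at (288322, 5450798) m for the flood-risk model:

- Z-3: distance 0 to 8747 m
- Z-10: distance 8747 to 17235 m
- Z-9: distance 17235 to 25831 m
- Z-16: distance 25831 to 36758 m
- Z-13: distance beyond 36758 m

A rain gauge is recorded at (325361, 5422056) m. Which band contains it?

Z-13

Distance = √((325361−288322)² + (5422056−5450798)²) = √(1371887521.000 + 826102564.000) = 46882.727 m.
36758 ≤ 46882.727 < ∞ → Z-13.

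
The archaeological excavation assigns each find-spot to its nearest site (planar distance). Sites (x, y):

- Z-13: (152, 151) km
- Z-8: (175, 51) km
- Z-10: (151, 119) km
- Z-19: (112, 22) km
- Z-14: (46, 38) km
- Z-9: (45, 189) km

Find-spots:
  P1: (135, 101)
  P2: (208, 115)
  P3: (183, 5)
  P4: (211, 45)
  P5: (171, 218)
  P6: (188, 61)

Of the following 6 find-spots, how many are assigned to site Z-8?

3

P1 → Z-10
P2 → Z-10
P3 → Z-8
P4 → Z-8
P5 → Z-13
P6 → Z-8
3 of the 6 go to Z-8.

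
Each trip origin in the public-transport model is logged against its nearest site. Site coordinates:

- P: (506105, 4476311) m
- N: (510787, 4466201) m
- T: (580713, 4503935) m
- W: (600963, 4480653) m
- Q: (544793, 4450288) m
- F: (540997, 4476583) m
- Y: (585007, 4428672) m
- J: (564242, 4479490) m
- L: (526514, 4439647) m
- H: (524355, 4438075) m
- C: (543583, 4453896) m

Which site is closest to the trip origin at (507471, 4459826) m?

N

Squared distances to each site:
P: 273621181.000; N: 51636481.000; T: 7309994445.000; W: 9174517993.000; Q: 1483905128.000; F: 1404789725.000; Y: 6982403012.000; J: 3609619337.000; L: 769827890.000; H: 758175457.000; C: 1339241444.000.
Minimum at N.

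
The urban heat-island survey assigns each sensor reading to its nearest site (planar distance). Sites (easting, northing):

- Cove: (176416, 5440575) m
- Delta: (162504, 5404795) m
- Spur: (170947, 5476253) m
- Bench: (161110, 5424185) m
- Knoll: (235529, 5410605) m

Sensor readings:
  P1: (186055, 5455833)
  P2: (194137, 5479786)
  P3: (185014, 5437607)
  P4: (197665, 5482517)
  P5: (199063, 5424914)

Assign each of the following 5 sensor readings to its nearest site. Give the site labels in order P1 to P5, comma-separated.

P1 → Cove (d²=325716885.00)
P2 → Spur (d²=550258189.00)
P3 → Cove (d²=82734628.00)
P4 → Spur (d²=753089220.00)
P5 → Cove (d²=758153530.00)

Cove, Spur, Cove, Spur, Cove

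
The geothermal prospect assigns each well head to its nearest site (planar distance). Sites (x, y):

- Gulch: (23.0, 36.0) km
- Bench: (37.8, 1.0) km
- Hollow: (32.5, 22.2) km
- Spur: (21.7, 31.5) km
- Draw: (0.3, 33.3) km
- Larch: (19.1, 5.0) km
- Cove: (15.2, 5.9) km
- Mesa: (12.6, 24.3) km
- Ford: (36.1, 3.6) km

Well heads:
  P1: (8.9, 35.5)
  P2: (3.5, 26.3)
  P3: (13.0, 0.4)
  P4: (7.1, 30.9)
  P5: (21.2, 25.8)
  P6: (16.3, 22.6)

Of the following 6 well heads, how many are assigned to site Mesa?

P1 → Draw
P2 → Draw
P3 → Cove
P4 → Draw
P5 → Spur
P6 → Mesa
1 of the 6 goes to Mesa.

1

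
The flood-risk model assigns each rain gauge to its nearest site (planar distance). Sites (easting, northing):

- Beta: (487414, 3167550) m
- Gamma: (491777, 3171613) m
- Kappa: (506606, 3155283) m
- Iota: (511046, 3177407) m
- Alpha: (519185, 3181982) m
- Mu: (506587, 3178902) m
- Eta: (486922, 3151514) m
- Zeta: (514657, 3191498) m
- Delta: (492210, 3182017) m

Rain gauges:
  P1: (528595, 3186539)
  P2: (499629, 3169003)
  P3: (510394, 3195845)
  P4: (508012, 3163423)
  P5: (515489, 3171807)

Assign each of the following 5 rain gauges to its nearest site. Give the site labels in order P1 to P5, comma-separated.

P1 → Alpha (d²=109314349.00)
P2 → Gamma (d²=68466004.00)
P3 → Zeta (d²=37069578.00)
P4 → Kappa (d²=68236436.00)
P5 → Iota (d²=51100249.00)

Alpha, Gamma, Zeta, Kappa, Iota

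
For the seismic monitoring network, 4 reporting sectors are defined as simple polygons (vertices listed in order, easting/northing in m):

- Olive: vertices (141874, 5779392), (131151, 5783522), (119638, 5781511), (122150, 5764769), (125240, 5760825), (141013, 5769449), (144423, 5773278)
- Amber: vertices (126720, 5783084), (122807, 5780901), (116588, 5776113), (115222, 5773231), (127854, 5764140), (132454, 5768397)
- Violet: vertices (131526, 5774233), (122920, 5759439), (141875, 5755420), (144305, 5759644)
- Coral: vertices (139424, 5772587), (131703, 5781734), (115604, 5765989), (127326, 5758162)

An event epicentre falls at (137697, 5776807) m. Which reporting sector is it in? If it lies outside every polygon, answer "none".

Cast a ray rightward from (137697, 5776807). For each polygon, the edges (by vertex number in listed order) whose endpoints lie on opposite sides of northing = 5776807, where each meets that height, and whether that is right or left of the point:
Olive: 3–4 at easting≈120343.8 (left), 7–1 at easting≈142951.7 (right) → 1 crossing.
Amber: 2–3 at easting≈117489.4 (left), 6–1 at easting≈129170.6 (left) → 0 crossings.
Violet: no edge straddles that height → 0 crossings.
Coral: 1–2 at easting≈135861.9 (left), 2–3 at easting≈126665.2 (left) → 0 crossings.
Only Olive has an odd count, so the point is inside Olive.

Olive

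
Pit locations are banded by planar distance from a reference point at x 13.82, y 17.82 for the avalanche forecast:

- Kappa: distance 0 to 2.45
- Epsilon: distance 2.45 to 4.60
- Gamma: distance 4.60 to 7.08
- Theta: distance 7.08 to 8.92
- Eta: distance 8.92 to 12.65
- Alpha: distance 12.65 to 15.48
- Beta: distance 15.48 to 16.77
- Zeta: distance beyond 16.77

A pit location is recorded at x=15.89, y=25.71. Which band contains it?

Distance = √((15.89−13.82)² + (25.71−17.82)²) = √(4.285 + 62.252) = 8.157.
7.08 ≤ 8.157 < 8.92 → Theta.

Theta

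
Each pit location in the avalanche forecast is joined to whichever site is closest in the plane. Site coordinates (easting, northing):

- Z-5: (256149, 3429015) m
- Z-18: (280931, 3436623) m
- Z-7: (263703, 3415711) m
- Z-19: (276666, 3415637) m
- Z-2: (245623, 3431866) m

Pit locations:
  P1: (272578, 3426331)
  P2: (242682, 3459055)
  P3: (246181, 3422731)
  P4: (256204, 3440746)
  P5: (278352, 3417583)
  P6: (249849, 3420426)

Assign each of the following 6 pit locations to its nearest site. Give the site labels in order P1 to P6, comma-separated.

P1 → Z-19 (d²=131073380.00)
P2 → Z-2 (d²=747891202.00)
P3 → Z-2 (d²=83759589.00)
P4 → Z-5 (d²=137619386.00)
P5 → Z-19 (d²=6629512.00)
P6 → Z-5 (d²=113460921.00)

Z-19, Z-2, Z-2, Z-5, Z-19, Z-5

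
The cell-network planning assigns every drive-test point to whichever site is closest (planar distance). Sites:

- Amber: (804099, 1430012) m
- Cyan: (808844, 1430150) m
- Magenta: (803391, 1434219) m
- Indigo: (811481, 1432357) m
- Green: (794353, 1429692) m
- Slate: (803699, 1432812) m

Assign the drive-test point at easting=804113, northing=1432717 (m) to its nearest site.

Slate

Squared distances to each site:
Amber: 7317221.000; Cyan: 28971850.000; Magenta: 2777288.000; Indigo: 54417024.000; Green: 104408225.000; Slate: 180421.000.
Minimum at Slate.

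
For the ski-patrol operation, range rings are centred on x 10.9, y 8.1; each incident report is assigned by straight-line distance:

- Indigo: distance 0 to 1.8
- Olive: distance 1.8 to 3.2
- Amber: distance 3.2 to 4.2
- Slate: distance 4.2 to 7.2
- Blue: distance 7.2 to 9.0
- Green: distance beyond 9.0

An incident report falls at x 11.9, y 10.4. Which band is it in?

Olive

Distance = √((11.9−10.9)² + (10.4−8.1)²) = √(1.000 + 5.290) = 2.508.
1.8 ≤ 2.508 < 3.2 → Olive.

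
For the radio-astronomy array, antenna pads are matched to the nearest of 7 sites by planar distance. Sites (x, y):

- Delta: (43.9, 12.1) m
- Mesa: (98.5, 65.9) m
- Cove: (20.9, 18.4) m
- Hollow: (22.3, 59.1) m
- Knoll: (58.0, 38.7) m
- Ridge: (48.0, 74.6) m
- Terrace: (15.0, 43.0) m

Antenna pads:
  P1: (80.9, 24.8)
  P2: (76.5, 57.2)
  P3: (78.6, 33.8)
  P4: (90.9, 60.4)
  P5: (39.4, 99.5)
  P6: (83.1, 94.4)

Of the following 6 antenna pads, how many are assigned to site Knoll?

P1 → Knoll
P2 → Mesa
P3 → Knoll
P4 → Mesa
P5 → Ridge
P6 → Mesa
2 of the 6 go to Knoll.

2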